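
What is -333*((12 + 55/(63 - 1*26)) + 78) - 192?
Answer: -30657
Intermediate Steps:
-333*((12 + 55/(63 - 1*26)) + 78) - 192 = -333*((12 + 55/(63 - 26)) + 78) - 192 = -333*((12 + 55/37) + 78) - 192 = -333*(499/37 + 78) - 192 = -333*3385/37 - 192 = -30465 - 192 = -30657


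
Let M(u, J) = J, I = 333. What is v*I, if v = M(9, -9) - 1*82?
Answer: -30303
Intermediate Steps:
v = -91 (v = -9 - 1*82 = -9 - 82 = -91)
v*I = -91*333 = -30303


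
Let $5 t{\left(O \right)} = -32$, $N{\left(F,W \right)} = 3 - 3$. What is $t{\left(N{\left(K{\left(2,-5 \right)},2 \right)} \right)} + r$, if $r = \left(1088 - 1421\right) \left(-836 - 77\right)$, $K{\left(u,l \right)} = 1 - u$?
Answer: $\frac{1520113}{5} \approx 3.0402 \cdot 10^{5}$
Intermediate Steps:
$N{\left(F,W \right)} = 0$ ($N{\left(F,W \right)} = 3 - 3 = 0$)
$t{\left(O \right)} = - \frac{32}{5}$ ($t{\left(O \right)} = \frac{1}{5} \left(-32\right) = - \frac{32}{5}$)
$r = 304029$ ($r = \left(-333\right) \left(-913\right) = 304029$)
$t{\left(N{\left(K{\left(2,-5 \right)},2 \right)} \right)} + r = - \frac{32}{5} + 304029 = \frac{1520113}{5}$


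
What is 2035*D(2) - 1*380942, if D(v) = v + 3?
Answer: -370767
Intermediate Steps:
D(v) = 3 + v
2035*D(2) - 1*380942 = 2035*(3 + 2) - 1*380942 = 2035*5 - 380942 = 10175 - 380942 = -370767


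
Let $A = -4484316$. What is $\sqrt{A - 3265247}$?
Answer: $i \sqrt{7749563} \approx 2783.8 i$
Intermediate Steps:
$\sqrt{A - 3265247} = \sqrt{-4484316 - 3265247} = \sqrt{-7749563} = i \sqrt{7749563}$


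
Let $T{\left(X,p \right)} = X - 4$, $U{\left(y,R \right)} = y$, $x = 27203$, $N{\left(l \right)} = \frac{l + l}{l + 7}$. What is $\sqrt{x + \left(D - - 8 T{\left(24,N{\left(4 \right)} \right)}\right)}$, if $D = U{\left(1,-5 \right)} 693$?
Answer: $2 \sqrt{7014} \approx 167.5$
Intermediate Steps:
$N{\left(l \right)} = \frac{2 l}{7 + l}$
$T{\left(X,p \right)} = -4 + X$ ($T{\left(X,p \right)} = X - 4 = -4 + X$)
$D = 693$ ($D = 1 \cdot 693 = 693$)
$\sqrt{x + \left(D - - 8 T{\left(24,N{\left(4 \right)} \right)}\right)} = \sqrt{27203 + \left(693 - - 8 \left(-4 + 24\right)\right)} = \sqrt{27203 + \left(693 - \left(-8\right) 20\right)} = \sqrt{27203 + \left(693 - -160\right)} = \sqrt{27203 + \left(693 + 160\right)} = \sqrt{27203 + 853} = \sqrt{28056} = 2 \sqrt{7014}$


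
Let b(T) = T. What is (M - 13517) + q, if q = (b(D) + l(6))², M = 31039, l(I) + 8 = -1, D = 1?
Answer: 17586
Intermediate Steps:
l(I) = -9 (l(I) = -8 - 1 = -9)
q = 64 (q = (1 - 9)² = (-8)² = 64)
(M - 13517) + q = (31039 - 13517) + 64 = 17522 + 64 = 17586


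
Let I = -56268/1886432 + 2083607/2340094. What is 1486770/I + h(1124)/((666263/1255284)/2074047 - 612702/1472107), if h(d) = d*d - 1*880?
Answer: -989037005363072303043998641226076624/757493122630400184972587889245 ≈ -1.3057e+6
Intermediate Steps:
I = 474863813879/551803525576 (I = -56268*1/1886432 + 2083607*(1/2340094) = -14067/471608 + 2083607/2340094 = 474863813879/551803525576 ≈ 0.86057)
h(d) = -880 + d**2 (h(d) = d**2 - 880 = -880 + d**2)
1486770/I + h(1124)/((666263/1255284)/2074047 - 612702/1472107) = 1486770/(474863813879/551803525576) + (-880 + 1124**2)/((666263/1255284)/2074047 - 612702/1472107) = 1486770*(551803525576/474863813879) + (-880 + 1263376)/((666263*(1/1255284))*(1/2074047) - 612702*1/1472107) = 820404927720629520/474863813879 + 1262496/((666263/1255284)*(1/2074047) - 612702/1472107) = 820404927720629520/474863813879 + 1262496/(666263/2603518014348 - 612702/1472107) = 820404927720629520/474863813879 + 1262496/(-1595179713616622155/3832657093547791236) = 820404927720629520/474863813879 + 1262496*(-3832657093547791236/1595179713616622155) = 820404927720629520/474863813879 - 4838714249975712244285056/1595179713616622155 = -989037005363072303043998641226076624/757493122630400184972587889245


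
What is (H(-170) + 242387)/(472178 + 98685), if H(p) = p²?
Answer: 271287/570863 ≈ 0.47522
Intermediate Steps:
(H(-170) + 242387)/(472178 + 98685) = ((-170)² + 242387)/(472178 + 98685) = (28900 + 242387)/570863 = 271287*(1/570863) = 271287/570863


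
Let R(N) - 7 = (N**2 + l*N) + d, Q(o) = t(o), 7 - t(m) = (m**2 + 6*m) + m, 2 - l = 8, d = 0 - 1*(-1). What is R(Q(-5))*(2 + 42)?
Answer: 8580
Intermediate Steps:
d = 1 (d = 0 + 1 = 1)
l = -6 (l = 2 - 1*8 = 2 - 8 = -6)
t(m) = 7 - m**2 - 7*m (t(m) = 7 - ((m**2 + 6*m) + m) = 7 - (m**2 + 7*m) = 7 + (-m**2 - 7*m) = 7 - m**2 - 7*m)
Q(o) = 7 - o**2 - 7*o
R(N) = 8 + N**2 - 6*N (R(N) = 7 + ((N**2 - 6*N) + 1) = 7 + (1 + N**2 - 6*N) = 8 + N**2 - 6*N)
R(Q(-5))*(2 + 42) = (8 + (7 - 1*(-5)**2 - 7*(-5))**2 - 6*(7 - 1*(-5)**2 - 7*(-5)))*(2 + 42) = (8 + (7 - 1*25 + 35)**2 - 6*(7 - 1*25 + 35))*44 = (8 + (7 - 25 + 35)**2 - 6*(7 - 25 + 35))*44 = (8 + 17**2 - 6*17)*44 = (8 + 289 - 102)*44 = 195*44 = 8580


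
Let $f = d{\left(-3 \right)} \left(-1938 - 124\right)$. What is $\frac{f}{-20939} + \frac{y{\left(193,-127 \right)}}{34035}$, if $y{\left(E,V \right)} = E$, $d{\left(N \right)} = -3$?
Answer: $- \frac{206499283}{712658865} \approx -0.28976$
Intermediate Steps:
$f = 6186$ ($f = - 3 \left(-1938 - 124\right) = \left(-3\right) \left(-2062\right) = 6186$)
$\frac{f}{-20939} + \frac{y{\left(193,-127 \right)}}{34035} = \frac{6186}{-20939} + \frac{193}{34035} = 6186 \left(- \frac{1}{20939}\right) + 193 \cdot \frac{1}{34035} = - \frac{6186}{20939} + \frac{193}{34035} = - \frac{206499283}{712658865}$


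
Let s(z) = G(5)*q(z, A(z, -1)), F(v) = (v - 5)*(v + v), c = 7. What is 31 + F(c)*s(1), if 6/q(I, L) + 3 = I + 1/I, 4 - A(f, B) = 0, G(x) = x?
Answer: -809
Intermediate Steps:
A(f, B) = 4 (A(f, B) = 4 - 1*0 = 4 + 0 = 4)
F(v) = 2*v*(-5 + v) (F(v) = (-5 + v)*(2*v) = 2*v*(-5 + v))
q(I, L) = 6/(-3 + I + 1/I) (q(I, L) = 6/(-3 + (I + 1/I)) = 6/(-3 + I + 1/I))
s(z) = 30*z/(1 + z**2 - 3*z) (s(z) = 5*(6*z/(1 + z**2 - 3*z)) = 30*z/(1 + z**2 - 3*z))
31 + F(c)*s(1) = 31 + (2*7*(-5 + 7))*(30*1/(1 + 1**2 - 3*1)) = 31 + (2*7*2)*(30*1/(1 + 1 - 3)) = 31 + 28*(30*1/(-1)) = 31 + 28*(30*1*(-1)) = 31 + 28*(-30) = 31 - 840 = -809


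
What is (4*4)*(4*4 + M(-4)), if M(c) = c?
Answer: 192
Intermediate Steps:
(4*4)*(4*4 + M(-4)) = (4*4)*(4*4 - 4) = 16*(16 - 4) = 16*12 = 192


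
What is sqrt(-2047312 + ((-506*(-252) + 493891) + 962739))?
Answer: I*sqrt(463170) ≈ 680.57*I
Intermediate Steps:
sqrt(-2047312 + ((-506*(-252) + 493891) + 962739)) = sqrt(-2047312 + ((127512 + 493891) + 962739)) = sqrt(-2047312 + (621403 + 962739)) = sqrt(-2047312 + 1584142) = sqrt(-463170) = I*sqrt(463170)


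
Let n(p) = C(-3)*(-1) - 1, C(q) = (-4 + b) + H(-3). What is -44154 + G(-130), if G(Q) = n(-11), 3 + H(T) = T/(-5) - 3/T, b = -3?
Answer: -220733/5 ≈ -44147.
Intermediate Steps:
H(T) = -3 - 3/T - T/5 (H(T) = -3 + (T/(-5) - 3/T) = -3 + (T*(-⅕) - 3/T) = -3 + (-T/5 - 3/T) = -3 + (-3/T - T/5) = -3 - 3/T - T/5)
C(q) = -42/5 (C(q) = (-4 - 3) + (-3 - 3/(-3) - ⅕*(-3)) = -7 + (-3 - 3*(-⅓) + ⅗) = -7 + (-3 + 1 + ⅗) = -7 - 7/5 = -42/5)
n(p) = 37/5 (n(p) = -42/5*(-1) - 1 = 42/5 - 1 = 37/5)
G(Q) = 37/5
-44154 + G(-130) = -44154 + 37/5 = -220733/5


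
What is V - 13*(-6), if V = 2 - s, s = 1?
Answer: 79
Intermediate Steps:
V = 1 (V = 2 - 1*1 = 2 - 1 = 1)
V - 13*(-6) = 1 - 13*(-6) = 1 + 78 = 79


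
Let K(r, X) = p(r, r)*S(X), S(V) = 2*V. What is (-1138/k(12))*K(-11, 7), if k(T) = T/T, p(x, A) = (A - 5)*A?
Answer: -2804032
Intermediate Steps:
p(x, A) = A*(-5 + A) (p(x, A) = (-5 + A)*A = A*(-5 + A))
k(T) = 1
K(r, X) = 2*X*r*(-5 + r) (K(r, X) = (r*(-5 + r))*(2*X) = 2*X*r*(-5 + r))
(-1138/k(12))*K(-11, 7) = (-1138/1)*(2*7*(-11)*(-5 - 11)) = (-1138*1)*(2*7*(-11)*(-16)) = -1138*2464 = -2804032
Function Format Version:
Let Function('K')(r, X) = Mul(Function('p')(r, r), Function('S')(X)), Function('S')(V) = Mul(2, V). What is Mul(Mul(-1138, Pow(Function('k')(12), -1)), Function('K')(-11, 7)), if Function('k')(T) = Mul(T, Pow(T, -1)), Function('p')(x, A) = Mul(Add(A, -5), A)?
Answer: -2804032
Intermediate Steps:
Function('p')(x, A) = Mul(A, Add(-5, A)) (Function('p')(x, A) = Mul(Add(-5, A), A) = Mul(A, Add(-5, A)))
Function('k')(T) = 1
Function('K')(r, X) = Mul(2, X, r, Add(-5, r)) (Function('K')(r, X) = Mul(Mul(r, Add(-5, r)), Mul(2, X)) = Mul(2, X, r, Add(-5, r)))
Mul(Mul(-1138, Pow(Function('k')(12), -1)), Function('K')(-11, 7)) = Mul(Mul(-1138, Pow(1, -1)), Mul(2, 7, -11, Add(-5, -11))) = Mul(Mul(-1138, 1), Mul(2, 7, -11, -16)) = Mul(-1138, 2464) = -2804032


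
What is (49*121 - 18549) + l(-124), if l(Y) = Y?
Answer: -12744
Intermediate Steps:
(49*121 - 18549) + l(-124) = (49*121 - 18549) - 124 = (5929 - 18549) - 124 = -12620 - 124 = -12744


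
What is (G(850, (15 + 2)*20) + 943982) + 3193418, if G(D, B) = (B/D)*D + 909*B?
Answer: 4446800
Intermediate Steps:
G(D, B) = 910*B (G(D, B) = B + 909*B = 910*B)
(G(850, (15 + 2)*20) + 943982) + 3193418 = (910*((15 + 2)*20) + 943982) + 3193418 = (910*(17*20) + 943982) + 3193418 = (910*340 + 943982) + 3193418 = (309400 + 943982) + 3193418 = 1253382 + 3193418 = 4446800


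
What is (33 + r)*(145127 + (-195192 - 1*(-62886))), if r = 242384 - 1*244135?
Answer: -22026478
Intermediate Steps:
r = -1751 (r = 242384 - 244135 = -1751)
(33 + r)*(145127 + (-195192 - 1*(-62886))) = (33 - 1751)*(145127 + (-195192 - 1*(-62886))) = -1718*(145127 + (-195192 + 62886)) = -1718*(145127 - 132306) = -1718*12821 = -22026478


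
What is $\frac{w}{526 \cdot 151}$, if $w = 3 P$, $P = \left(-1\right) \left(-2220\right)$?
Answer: $\frac{3330}{39713} \approx 0.083852$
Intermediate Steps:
$P = 2220$
$w = 6660$ ($w = 3 \cdot 2220 = 6660$)
$\frac{w}{526 \cdot 151} = \frac{6660}{526 \cdot 151} = \frac{6660}{79426} = 6660 \cdot \frac{1}{79426} = \frac{3330}{39713}$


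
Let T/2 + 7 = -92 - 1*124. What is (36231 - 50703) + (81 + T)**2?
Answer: 118753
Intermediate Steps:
T = -446 (T = -14 + 2*(-92 - 1*124) = -14 + 2*(-92 - 124) = -14 + 2*(-216) = -14 - 432 = -446)
(36231 - 50703) + (81 + T)**2 = (36231 - 50703) + (81 - 446)**2 = -14472 + (-365)**2 = -14472 + 133225 = 118753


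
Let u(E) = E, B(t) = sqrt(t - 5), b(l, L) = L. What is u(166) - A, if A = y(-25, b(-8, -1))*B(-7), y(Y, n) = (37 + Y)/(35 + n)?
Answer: 166 - 12*I*sqrt(3)/17 ≈ 166.0 - 1.2226*I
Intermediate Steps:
B(t) = sqrt(-5 + t)
y(Y, n) = (37 + Y)/(35 + n)
A = 12*I*sqrt(3)/17 (A = ((37 - 25)/(35 - 1))*sqrt(-5 - 7) = (12/34)*sqrt(-12) = ((1/34)*12)*(2*I*sqrt(3)) = 6*(2*I*sqrt(3))/17 = 12*I*sqrt(3)/17 ≈ 1.2226*I)
u(166) - A = 166 - 12*I*sqrt(3)/17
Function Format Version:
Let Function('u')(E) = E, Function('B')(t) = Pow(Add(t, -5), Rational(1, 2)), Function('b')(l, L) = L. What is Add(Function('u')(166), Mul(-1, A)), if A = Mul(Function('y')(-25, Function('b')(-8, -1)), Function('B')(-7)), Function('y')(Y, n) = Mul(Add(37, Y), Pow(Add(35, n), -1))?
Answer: Add(166, Mul(Rational(-12, 17), I, Pow(3, Rational(1, 2)))) ≈ Add(166.00, Mul(-1.2226, I))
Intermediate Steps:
Function('B')(t) = Pow(Add(-5, t), Rational(1, 2))
Function('y')(Y, n) = Mul(Pow(Add(35, n), -1), Add(37, Y))
A = Mul(Rational(12, 17), I, Pow(3, Rational(1, 2))) (A = Mul(Mul(Pow(Add(35, -1), -1), Add(37, -25)), Pow(Add(-5, -7), Rational(1, 2))) = Mul(Mul(Pow(34, -1), 12), Pow(-12, Rational(1, 2))) = Mul(Mul(Rational(1, 34), 12), Mul(2, I, Pow(3, Rational(1, 2)))) = Mul(Rational(6, 17), Mul(2, I, Pow(3, Rational(1, 2)))) = Mul(Rational(12, 17), I, Pow(3, Rational(1, 2))) ≈ Mul(1.2226, I))
Add(Function('u')(166), Mul(-1, A)) = Add(166, Mul(-1, Mul(Rational(12, 17), I, Pow(3, Rational(1, 2))))) = Add(166, Mul(Rational(-12, 17), I, Pow(3, Rational(1, 2))))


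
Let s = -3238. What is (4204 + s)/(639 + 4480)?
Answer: 966/5119 ≈ 0.18871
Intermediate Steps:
(4204 + s)/(639 + 4480) = (4204 - 3238)/(639 + 4480) = 966/5119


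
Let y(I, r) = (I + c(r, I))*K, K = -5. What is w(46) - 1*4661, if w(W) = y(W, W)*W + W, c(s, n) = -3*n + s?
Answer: 5965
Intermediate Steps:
c(s, n) = s - 3*n
y(I, r) = -5*r + 10*I (y(I, r) = (I + (r - 3*I))*(-5) = (r - 2*I)*(-5) = -5*r + 10*I)
w(W) = W + 5*W**2 (w(W) = (-5*W + 10*W)*W + W = (5*W)*W + W = 5*W**2 + W = W + 5*W**2)
w(46) - 1*4661 = 46*(1 + 5*46) - 1*4661 = 46*(1 + 230) - 4661 = 46*231 - 4661 = 10626 - 4661 = 5965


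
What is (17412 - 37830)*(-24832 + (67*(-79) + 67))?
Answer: 613724244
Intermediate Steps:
(17412 - 37830)*(-24832 + (67*(-79) + 67)) = -20418*(-24832 + (-5293 + 67)) = -20418*(-24832 - 5226) = -20418*(-30058) = 613724244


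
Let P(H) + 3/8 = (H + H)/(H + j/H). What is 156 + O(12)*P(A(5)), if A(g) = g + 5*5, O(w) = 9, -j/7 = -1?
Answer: 1237047/7256 ≈ 170.49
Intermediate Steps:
j = 7 (j = -7*(-1) = 7)
A(g) = 25 + g (A(g) = g + 25 = 25 + g)
P(H) = -3/8 + 2*H/(H + 7/H) (P(H) = -3/8 + (H + H)/(H + 7/H) = -3/8 + (2*H)/(H + 7/H) = -3/8 + 2*H/(H + 7/H))
156 + O(12)*P(A(5)) = 156 + 9*((-21 + 13*(25 + 5)**2)/(8*(7 + (25 + 5)**2))) = 156 + 9*((-21 + 13*30**2)/(8*(7 + 30**2))) = 156 + 9*((-21 + 13*900)/(8*(7 + 900))) = 156 + 9*((1/8)*(-21 + 11700)/907) = 156 + 9*((1/8)*(1/907)*11679) = 156 + 9*(11679/7256) = 156 + 105111/7256 = 1237047/7256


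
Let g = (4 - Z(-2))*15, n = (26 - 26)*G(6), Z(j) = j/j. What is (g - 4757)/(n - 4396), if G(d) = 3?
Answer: 1178/1099 ≈ 1.0719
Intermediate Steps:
Z(j) = 1
n = 0 (n = (26 - 26)*3 = 0*3 = 0)
g = 45 (g = (4 - 1*1)*15 = (4 - 1)*15 = 3*15 = 45)
(g - 4757)/(n - 4396) = (45 - 4757)/(0 - 4396) = -4712/(-4396) = -4712*(-1/4396) = 1178/1099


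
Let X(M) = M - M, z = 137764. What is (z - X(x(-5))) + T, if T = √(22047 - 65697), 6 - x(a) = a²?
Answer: 137764 + 15*I*√194 ≈ 1.3776e+5 + 208.93*I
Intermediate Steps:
x(a) = 6 - a²
X(M) = 0
T = 15*I*√194 (T = √(-43650) = 15*I*√194 ≈ 208.93*I)
(z - X(x(-5))) + T = (137764 - 1*0) + 15*I*√194 = (137764 + 0) + 15*I*√194 = 137764 + 15*I*√194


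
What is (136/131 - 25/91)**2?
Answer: 82828201/142110241 ≈ 0.58284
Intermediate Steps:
(136/131 - 25/91)**2 = (9101/11921)**2 = 82828201/142110241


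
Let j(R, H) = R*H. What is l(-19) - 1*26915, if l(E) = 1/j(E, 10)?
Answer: -5113851/190 ≈ -26915.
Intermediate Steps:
j(R, H) = H*R
l(E) = 1/(10*E)
l(-19) - 1*26915 = (⅒)/(-19) - 1*26915 = (⅒)*(-1/19) - 26915 = -1/190 - 26915 = -5113851/190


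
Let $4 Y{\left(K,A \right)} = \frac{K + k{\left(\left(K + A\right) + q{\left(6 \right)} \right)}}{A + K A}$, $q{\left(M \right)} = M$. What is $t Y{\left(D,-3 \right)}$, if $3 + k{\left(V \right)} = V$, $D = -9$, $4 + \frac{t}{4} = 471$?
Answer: $- \frac{1401}{4} \approx -350.25$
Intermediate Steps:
$t = 1868$ ($t = -16 + 4 \cdot 471 = -16 + 1884 = 1868$)
$k{\left(V \right)} = -3 + V$
$Y{\left(K,A \right)} = \frac{3 + A + 2 K}{4 \left(A + A K\right)}$ ($Y{\left(K,A \right)} = \frac{\left(K - \left(-3 - A - K\right)\right) \frac{1}{A + K A}}{4} = \frac{\left(K - \left(-3 - A - K\right)\right) \frac{1}{A + A K}}{4} = \frac{\left(K + \left(3 + A + K\right)\right) \frac{1}{A + A K}}{4} = \frac{\left(3 + A + 2 K\right) \frac{1}{A + A K}}{4} = \frac{\frac{1}{A + A K} \left(3 + A + 2 K\right)}{4} = \frac{3 + A + 2 K}{4 \left(A + A K\right)}$)
$t Y{\left(D,-3 \right)} = 1868 \frac{3 - 3 + 2 \left(-9\right)}{4 \left(-3\right) \left(1 - 9\right)} = 1868 \cdot \frac{1}{4} \left(- \frac{1}{3}\right) \frac{1}{-8} \left(3 - 3 - 18\right) = 1868 \cdot \frac{1}{4} \left(- \frac{1}{3}\right) \left(- \frac{1}{8}\right) \left(-18\right) = 1868 \left(- \frac{3}{16}\right) = - \frac{1401}{4}$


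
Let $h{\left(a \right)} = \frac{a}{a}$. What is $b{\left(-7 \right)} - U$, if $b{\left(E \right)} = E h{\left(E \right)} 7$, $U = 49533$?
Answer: $-49582$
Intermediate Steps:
$h{\left(a \right)} = 1$
$b{\left(E \right)} = 7 E$ ($b{\left(E \right)} = E 1 \cdot 7 = E 7 = 7 E$)
$b{\left(-7 \right)} - U = 7 \left(-7\right) - 49533 = -49 - 49533 = -49582$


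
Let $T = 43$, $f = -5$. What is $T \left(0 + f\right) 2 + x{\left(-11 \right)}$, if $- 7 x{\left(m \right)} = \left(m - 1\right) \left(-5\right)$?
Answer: $- \frac{3070}{7} \approx -438.57$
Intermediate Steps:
$x{\left(m \right)} = - \frac{5}{7} + \frac{5 m}{7}$ ($x{\left(m \right)} = - \frac{\left(m - 1\right) \left(-5\right)}{7} = - \frac{\left(-1 + m\right) \left(-5\right)}{7} = - \frac{5 - 5 m}{7} = - \frac{5}{7} + \frac{5 m}{7}$)
$T \left(0 + f\right) 2 + x{\left(-11 \right)} = 43 \left(0 - 5\right) 2 + \left(- \frac{5}{7} + \frac{5}{7} \left(-11\right)\right) = 43 \left(\left(-5\right) 2\right) - \frac{60}{7} = 43 \left(-10\right) - \frac{60}{7} = -430 - \frac{60}{7} = - \frac{3070}{7}$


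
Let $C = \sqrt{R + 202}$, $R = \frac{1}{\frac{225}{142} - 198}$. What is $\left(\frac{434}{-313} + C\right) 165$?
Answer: $- \frac{71610}{313} + \frac{220 \sqrt{1091204385}}{3099} \approx 2116.3$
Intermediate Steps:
$R = - \frac{142}{27891}$ ($R = \frac{1}{225 \cdot \frac{1}{142} - 198} = \frac{1}{\frac{225}{142} - 198} = \frac{1}{- \frac{27891}{142}} = - \frac{142}{27891} \approx -0.0050912$)
$C = \frac{4 \sqrt{1091204385}}{9297}$ ($C = \sqrt{- \frac{142}{27891} + 202} = \sqrt{\frac{5633840}{27891}} = \frac{4 \sqrt{1091204385}}{9297} \approx 14.212$)
$\left(\frac{434}{-313} + C\right) 165 = \left(\frac{434}{-313} + \frac{4 \sqrt{1091204385}}{9297}\right) 165 = \left(434 \left(- \frac{1}{313}\right) + \frac{4 \sqrt{1091204385}}{9297}\right) 165 = \left(- \frac{434}{313} + \frac{4 \sqrt{1091204385}}{9297}\right) 165 = - \frac{71610}{313} + \frac{220 \sqrt{1091204385}}{3099}$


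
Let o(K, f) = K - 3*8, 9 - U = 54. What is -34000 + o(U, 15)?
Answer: -34069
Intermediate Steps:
U = -45 (U = 9 - 1*54 = 9 - 54 = -45)
o(K, f) = -24 + K (o(K, f) = K - 24 = -24 + K)
-34000 + o(U, 15) = -34000 + (-24 - 45) = -34000 - 69 = -34069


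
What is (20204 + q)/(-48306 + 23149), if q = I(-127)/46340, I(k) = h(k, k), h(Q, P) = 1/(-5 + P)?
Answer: -123585443519/153882350160 ≈ -0.80312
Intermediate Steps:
I(k) = 1/(-5 + k)
q = -1/6116880 (q = 1/(-5 - 127*46340) = (1/46340)/(-132) = -1/132*1/46340 = -1/6116880 ≈ -1.6348e-7)
(20204 + q)/(-48306 + 23149) = (20204 - 1/6116880)/(-48306 + 23149) = (123585443519/6116880)/(-25157) = (123585443519/6116880)*(-1/25157) = -123585443519/153882350160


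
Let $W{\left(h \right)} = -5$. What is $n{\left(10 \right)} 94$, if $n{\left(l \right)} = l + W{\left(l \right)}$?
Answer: $470$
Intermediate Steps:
$n{\left(l \right)} = -5 + l$ ($n{\left(l \right)} = l - 5 = -5 + l$)
$n{\left(10 \right)} 94 = \left(-5 + 10\right) 94 = 5 \cdot 94 = 470$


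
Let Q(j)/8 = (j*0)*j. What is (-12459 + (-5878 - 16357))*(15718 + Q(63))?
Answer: -545320292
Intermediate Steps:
Q(j) = 0 (Q(j) = 8*((j*0)*j) = 8*(0*j) = 8*0 = 0)
(-12459 + (-5878 - 16357))*(15718 + Q(63)) = (-12459 + (-5878 - 16357))*(15718 + 0) = (-12459 - 22235)*15718 = -34694*15718 = -545320292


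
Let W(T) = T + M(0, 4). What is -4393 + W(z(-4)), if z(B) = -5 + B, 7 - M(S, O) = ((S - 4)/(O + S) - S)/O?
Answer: -17579/4 ≈ -4394.8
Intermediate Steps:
M(S, O) = 7 - (-S + (-4 + S)/(O + S))/O (M(S, O) = 7 - ((S - 4)/(O + S) - S)/O = 7 - ((-4 + S)/(O + S) - S)/O = 7 - (-S + (-4 + S)/(O + S))/O)
W(T) = 29/4 + T (W(T) = T + (4 + 0² - 1*0 + 7*4² + 8*4*0)/(4*(4 + 0)) = T + (¼)*(4 + 0 + 0 + 7*16 + 0)/4 = T + (¼)*(¼)*(4 + 0 + 0 + 112 + 0) = T + (¼)*(¼)*116 = T + 29/4 = 29/4 + T)
-4393 + W(z(-4)) = -4393 + (29/4 + (-5 - 4)) = -4393 + (29/4 - 9) = -4393 - 7/4 = -17579/4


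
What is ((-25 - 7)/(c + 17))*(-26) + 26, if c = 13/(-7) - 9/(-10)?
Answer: 87438/1123 ≈ 77.861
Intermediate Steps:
c = -67/70 (c = 13*(-⅐) - 9*(-⅒) = -13/7 + 9/10 = -67/70 ≈ -0.95714)
((-25 - 7)/(c + 17))*(-26) + 26 = ((-25 - 7)/(-67/70 + 17))*(-26) + 26 = -32/1123/70*(-26) + 26 = -32*70/1123*(-26) + 26 = -2240/1123*(-26) + 26 = 58240/1123 + 26 = 87438/1123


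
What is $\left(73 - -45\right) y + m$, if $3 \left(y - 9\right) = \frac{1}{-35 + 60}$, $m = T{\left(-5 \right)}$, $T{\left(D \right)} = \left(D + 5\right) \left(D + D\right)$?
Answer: $\frac{79768}{75} \approx 1063.6$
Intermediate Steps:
$T{\left(D \right)} = 2 D \left(5 + D\right)$ ($T{\left(D \right)} = \left(5 + D\right) 2 D = 2 D \left(5 + D\right)$)
$m = 0$ ($m = 2 \left(-5\right) \left(5 - 5\right) = 2 \left(-5\right) 0 = 0$)
$y = \frac{676}{75}$ ($y = 9 + \frac{1}{3 \left(-35 + 60\right)} = 9 + \frac{1}{3 \cdot 25} = 9 + \frac{1}{3} \cdot \frac{1}{25} = 9 + \frac{1}{75} = \frac{676}{75} \approx 9.0133$)
$\left(73 - -45\right) y + m = \left(73 - -45\right) \frac{676}{75} + 0 = \left(73 + 45\right) \frac{676}{75} + 0 = 118 \cdot \frac{676}{75} + 0 = \frac{79768}{75} + 0 = \frac{79768}{75}$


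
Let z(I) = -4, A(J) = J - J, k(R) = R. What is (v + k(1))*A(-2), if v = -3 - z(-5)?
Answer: 0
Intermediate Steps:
A(J) = 0
v = 1 (v = -3 - 1*(-4) = -3 + 4 = 1)
(v + k(1))*A(-2) = (1 + 1)*0 = 2*0 = 0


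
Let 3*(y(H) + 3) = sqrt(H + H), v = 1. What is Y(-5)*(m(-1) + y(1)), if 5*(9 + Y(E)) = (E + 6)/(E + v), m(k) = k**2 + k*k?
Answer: 181/20 - 181*sqrt(2)/60 ≈ 4.7838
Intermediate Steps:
m(k) = 2*k**2 (m(k) = k**2 + k**2 = 2*k**2)
Y(E) = -9 + (6 + E)/(5*(1 + E)) (Y(E) = -9 + ((E + 6)/(E + 1))/5 = -9 + ((6 + E)/(1 + E))/5 = -9 + (6 + E)/(5*(1 + E)))
y(H) = -3 + sqrt(2)*sqrt(H)/3 (y(H) = -3 + sqrt(H + H)/3 = -3 + sqrt(2*H)/3 = -3 + (sqrt(2)*sqrt(H))/3 = -3 + sqrt(2)*sqrt(H)/3)
Y(-5)*(m(-1) + y(1)) = ((-39 - 44*(-5))/(5*(1 - 5)))*(2*(-1)**2 + (-3 + sqrt(2)*sqrt(1)/3)) = ((1/5)*(-39 + 220)/(-4))*(2*1 + (-3 + (1/3)*sqrt(2)*1)) = ((1/5)*(-1/4)*181)*(2 + (-3 + sqrt(2)/3)) = -181*(-1 + sqrt(2)/3)/20 = 181/20 - 181*sqrt(2)/60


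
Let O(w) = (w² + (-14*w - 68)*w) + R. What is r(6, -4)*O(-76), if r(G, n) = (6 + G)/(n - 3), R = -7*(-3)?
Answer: 838788/7 ≈ 1.1983e+5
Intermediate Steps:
R = 21
O(w) = 21 + w² + w*(-68 - 14*w) (O(w) = (w² + (-14*w - 68)*w) + 21 = (w² + (-68 - 14*w)*w) + 21 = (w² + w*(-68 - 14*w)) + 21 = 21 + w² + w*(-68 - 14*w))
r(G, n) = (6 + G)/(-3 + n)
r(6, -4)*O(-76) = ((6 + 6)/(-3 - 4))*(21 - 68*(-76) - 13*(-76)²) = (12/(-7))*(21 + 5168 - 13*5776) = (-⅐*12)*(21 + 5168 - 75088) = -12/7*(-69899) = 838788/7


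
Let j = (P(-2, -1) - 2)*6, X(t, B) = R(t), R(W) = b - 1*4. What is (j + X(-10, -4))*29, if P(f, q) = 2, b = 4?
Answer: 0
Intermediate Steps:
R(W) = 0 (R(W) = 4 - 1*4 = 4 - 4 = 0)
X(t, B) = 0
j = 0 (j = (2 - 2)*6 = 0*6 = 0)
(j + X(-10, -4))*29 = (0 + 0)*29 = 0*29 = 0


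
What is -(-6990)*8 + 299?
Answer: 56219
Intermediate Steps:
-(-6990)*8 + 299 = -466*(-120) + 299 = 55920 + 299 = 56219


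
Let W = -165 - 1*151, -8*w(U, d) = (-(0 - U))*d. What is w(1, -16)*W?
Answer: -632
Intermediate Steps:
w(U, d) = -U*d/8 (w(U, d) = -(-(0 - U))*d/8 = -(-(-1)*U)*d/8 = -U*d/8)
W = -316 (W = -165 - 151 = -316)
w(1, -16)*W = -⅛*1*(-16)*(-316) = 2*(-316) = -632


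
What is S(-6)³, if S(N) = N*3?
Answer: -5832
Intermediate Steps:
S(N) = 3*N
S(-6)³ = (3*(-6))³ = (-18)³ = -5832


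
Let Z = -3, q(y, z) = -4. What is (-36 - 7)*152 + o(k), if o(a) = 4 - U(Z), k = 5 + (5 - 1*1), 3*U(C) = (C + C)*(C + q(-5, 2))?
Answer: -6546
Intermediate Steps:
U(C) = 2*C*(-4 + C)/3 (U(C) = ((C + C)*(C - 4))/3 = ((2*C)*(-4 + C))/3 = (2*C*(-4 + C))/3 = 2*C*(-4 + C)/3)
k = 9 (k = 5 + (5 - 1) = 5 + 4 = 9)
o(a) = -10 (o(a) = 4 - 2*(-3)*(-4 - 3)/3 = 4 - 2*(-3)*(-7)/3 = 4 - 1*14 = 4 - 14 = -10)
(-36 - 7)*152 + o(k) = (-36 - 7)*152 - 10 = -43*152 - 10 = -6536 - 10 = -6546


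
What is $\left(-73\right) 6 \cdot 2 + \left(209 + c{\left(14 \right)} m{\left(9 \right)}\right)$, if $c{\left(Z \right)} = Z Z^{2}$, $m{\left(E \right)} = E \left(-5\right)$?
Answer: $-124147$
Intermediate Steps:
$m{\left(E \right)} = - 5 E$
$c{\left(Z \right)} = Z^{3}$
$\left(-73\right) 6 \cdot 2 + \left(209 + c{\left(14 \right)} m{\left(9 \right)}\right) = \left(-73\right) 6 \cdot 2 + \left(209 + 14^{3} \left(\left(-5\right) 9\right)\right) = \left(-438\right) 2 + \left(209 + 2744 \left(-45\right)\right) = -876 + \left(209 - 123480\right) = -876 - 123271 = -124147$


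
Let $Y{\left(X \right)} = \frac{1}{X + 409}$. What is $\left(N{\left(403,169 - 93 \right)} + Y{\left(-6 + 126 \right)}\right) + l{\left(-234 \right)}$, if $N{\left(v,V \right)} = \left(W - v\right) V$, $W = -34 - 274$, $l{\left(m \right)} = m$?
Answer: $- \frac{28708829}{529} \approx -54270.0$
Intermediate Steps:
$Y{\left(X \right)} = \frac{1}{409 + X}$
$W = -308$
$N{\left(v,V \right)} = V \left(-308 - v\right)$ ($N{\left(v,V \right)} = \left(-308 - v\right) V = V \left(-308 - v\right)$)
$\left(N{\left(403,169 - 93 \right)} + Y{\left(-6 + 126 \right)}\right) + l{\left(-234 \right)} = \left(- \left(169 - 93\right) \left(308 + 403\right) + \frac{1}{409 + \left(-6 + 126\right)}\right) - 234 = \left(\left(-1\right) 76 \cdot 711 + \frac{1}{409 + 120}\right) - 234 = \left(-54036 + \frac{1}{529}\right) - 234 = - \frac{28585043}{529} - 234 = - \frac{28708829}{529}$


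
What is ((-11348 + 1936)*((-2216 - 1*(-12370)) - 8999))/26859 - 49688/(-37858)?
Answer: -9767010664/24210191 ≈ -403.43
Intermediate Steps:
((-11348 + 1936)*((-2216 - 1*(-12370)) - 8999))/26859 - 49688/(-37858) = -9412*((-2216 + 12370) - 8999)*(1/26859) - 49688*(-1/37858) = -9412*(10154 - 8999)*(1/26859) + 24844/18929 = -9412*1155*(1/26859) + 24844/18929 = -10870860*1/26859 + 24844/18929 = -517660/1279 + 24844/18929 = -9767010664/24210191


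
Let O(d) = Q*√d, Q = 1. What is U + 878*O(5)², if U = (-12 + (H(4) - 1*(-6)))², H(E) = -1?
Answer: 4439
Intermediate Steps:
O(d) = √d (O(d) = 1*√d = √d)
U = 49 (U = (-12 + (-1 - 1*(-6)))² = (-12 + (-1 + 6))² = (-12 + 5)² = (-7)² = 49)
U + 878*O(5)² = 49 + 878*(√5)² = 49 + 878*5 = 49 + 4390 = 4439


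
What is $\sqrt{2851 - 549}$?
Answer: $\sqrt{2302} \approx 47.979$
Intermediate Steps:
$\sqrt{2851 - 549} = \sqrt{2302}$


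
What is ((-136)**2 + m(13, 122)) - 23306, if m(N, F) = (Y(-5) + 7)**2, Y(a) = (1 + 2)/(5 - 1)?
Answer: -75999/16 ≈ -4749.9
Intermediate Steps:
Y(a) = 3/4
m(N, F) = 961/16 (m(N, F) = (3/4 + 7)**2 = (31/4)**2 = 961/16)
((-136)**2 + m(13, 122)) - 23306 = ((-136)**2 + 961/16) - 23306 = (18496 + 961/16) - 23306 = 296897/16 - 23306 = -75999/16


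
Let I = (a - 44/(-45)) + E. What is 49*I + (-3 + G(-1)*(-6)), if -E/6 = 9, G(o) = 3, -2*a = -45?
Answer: -136493/90 ≈ -1516.6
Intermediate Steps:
a = 45/2 (a = -1/2*(-45) = 45/2 ≈ 22.500)
E = -54 (E = -6*9 = -54)
I = -2747/90 (I = (45/2 - 44/(-45)) - 54 = (45/2 - 44*(-1/45)) - 54 = (45/2 + 44/45) - 54 = 2113/90 - 54 = -2747/90 ≈ -30.522)
49*I + (-3 + G(-1)*(-6)) = 49*(-2747/90) + (-3 + 3*(-6)) = -134603/90 + (-3 - 18) = -134603/90 - 21 = -136493/90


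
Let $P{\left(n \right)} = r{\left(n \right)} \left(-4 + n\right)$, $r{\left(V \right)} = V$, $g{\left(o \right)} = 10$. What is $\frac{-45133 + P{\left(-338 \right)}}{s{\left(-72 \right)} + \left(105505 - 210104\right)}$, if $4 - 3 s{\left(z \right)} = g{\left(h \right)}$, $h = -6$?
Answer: $- \frac{70463}{104601} \approx -0.67364$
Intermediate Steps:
$s{\left(z \right)} = -2$ ($s{\left(z \right)} = \frac{4}{3} - \frac{10}{3} = -2$)
$P{\left(n \right)} = n \left(-4 + n\right)$
$\frac{-45133 + P{\left(-338 \right)}}{s{\left(-72 \right)} + \left(105505 - 210104\right)} = \frac{-45133 - 338 \left(-4 - 338\right)}{-2 + \left(105505 - 210104\right)} = \frac{-45133 - -115596}{-2 + \left(105505 - 210104\right)} = \frac{-45133 + 115596}{-2 - 104599} = \frac{70463}{-104601} = 70463 \left(- \frac{1}{104601}\right) = - \frac{70463}{104601}$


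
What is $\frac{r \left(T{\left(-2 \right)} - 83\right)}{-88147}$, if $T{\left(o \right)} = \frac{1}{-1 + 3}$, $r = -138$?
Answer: $- \frac{11385}{88147} \approx -0.12916$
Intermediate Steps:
$T{\left(o \right)} = \frac{1}{2}$
$\frac{r \left(T{\left(-2 \right)} - 83\right)}{-88147} = \frac{\left(-138\right) \left(\frac{1}{2} - 83\right)}{-88147} = \left(-138\right) \left(- \frac{165}{2}\right) \left(- \frac{1}{88147}\right) = 11385 \left(- \frac{1}{88147}\right) = - \frac{11385}{88147}$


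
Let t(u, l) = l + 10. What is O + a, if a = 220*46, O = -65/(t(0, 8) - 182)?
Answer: 1659745/164 ≈ 10120.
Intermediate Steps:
t(u, l) = 10 + l
O = 65/164 (O = -65/((10 + 8) - 182) = -65/(18 - 182) = -65/(-164) = -1/164*(-65) = 65/164 ≈ 0.39634)
a = 10120
O + a = 65/164 + 10120 = 1659745/164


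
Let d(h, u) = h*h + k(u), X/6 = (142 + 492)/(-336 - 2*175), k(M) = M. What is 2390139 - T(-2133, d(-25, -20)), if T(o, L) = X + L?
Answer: 819612064/343 ≈ 2.3895e+6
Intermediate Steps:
X = -1902/343 (X = 6*((142 + 492)/(-336 - 2*175)) = 6*(634/(-336 - 350)) = 6*(634/(-686)) = 6*(634*(-1/686)) = 6*(-317/343) = -1902/343 ≈ -5.5452)
d(h, u) = u + h² (d(h, u) = h*h + u = h² + u = u + h²)
T(o, L) = -1902/343 + L
2390139 - T(-2133, d(-25, -20)) = 2390139 - (-1902/343 + (-20 + (-25)²)) = 2390139 - (-1902/343 + (-20 + 625)) = 2390139 - (-1902/343 + 605) = 2390139 - 1*205613/343 = 2390139 - 205613/343 = 819612064/343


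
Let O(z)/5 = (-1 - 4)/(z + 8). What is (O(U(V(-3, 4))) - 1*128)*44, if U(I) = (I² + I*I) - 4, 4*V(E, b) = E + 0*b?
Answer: -239712/41 ≈ -5846.6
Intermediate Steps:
V(E, b) = E/4 (V(E, b) = (E + 0*b)/4 = (E + 0)/4 = E/4)
U(I) = -4 + 2*I² (U(I) = (I² + I²) - 4 = 2*I² - 4 = -4 + 2*I²)
O(z) = -25/(8 + z) (O(z) = 5*((-1 - 4)/(z + 8)) = 5*(-5/(8 + z)) = -25/(8 + z))
(O(U(V(-3, 4))) - 1*128)*44 = (-25/(8 + (-4 + 2*((¼)*(-3))²)) - 1*128)*44 = (-25/(8 + (-4 + 2*(-¾)²)) - 128)*44 = (-25/(8 + (-4 + 2*(9/16))) - 128)*44 = (-25/(8 + (-4 + 9/8)) - 128)*44 = (-25/(8 - 23/8) - 128)*44 = (-25/41/8 - 128)*44 = (-25*8/41 - 128)*44 = (-200/41 - 128)*44 = -5448/41*44 = -239712/41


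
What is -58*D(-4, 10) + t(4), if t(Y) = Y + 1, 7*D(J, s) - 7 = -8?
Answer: 93/7 ≈ 13.286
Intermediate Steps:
D(J, s) = -1/7 (D(J, s) = 1 + (1/7)*(-8) = 1 - 8/7 = -1/7)
t(Y) = 1 + Y
-58*D(-4, 10) + t(4) = -58*(-1/7) + (1 + 4) = 58/7 + 5 = 93/7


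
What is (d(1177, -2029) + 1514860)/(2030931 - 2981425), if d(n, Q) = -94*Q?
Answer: -852793/475247 ≈ -1.7944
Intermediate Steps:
(d(1177, -2029) + 1514860)/(2030931 - 2981425) = (-94*(-2029) + 1514860)/(2030931 - 2981425) = (190726 + 1514860)/(-950494) = 1705586*(-1/950494) = -852793/475247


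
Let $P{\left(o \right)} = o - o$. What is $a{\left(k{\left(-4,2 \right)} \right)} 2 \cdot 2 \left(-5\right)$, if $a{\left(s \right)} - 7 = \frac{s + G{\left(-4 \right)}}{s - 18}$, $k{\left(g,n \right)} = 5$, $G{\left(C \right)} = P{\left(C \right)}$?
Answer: $- \frac{1720}{13} \approx -132.31$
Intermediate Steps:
$P{\left(o \right)} = 0$
$G{\left(C \right)} = 0$
$a{\left(s \right)} = 7 + \frac{s}{-18 + s}$ ($a{\left(s \right)} = 7 + \frac{s + 0}{s - 18} = 7 + \frac{s}{-18 + s}$)
$a{\left(k{\left(-4,2 \right)} \right)} 2 \cdot 2 \left(-5\right) = \frac{2 \left(-63 + 4 \cdot 5\right)}{-18 + 5} \cdot 2 \cdot 2 \left(-5\right) = \frac{2 \left(-63 + 20\right)}{-13} \cdot 4 \left(-5\right) = 2 \left(- \frac{1}{13}\right) \left(-43\right) \left(-20\right) = \frac{86}{13} \left(-20\right) = - \frac{1720}{13}$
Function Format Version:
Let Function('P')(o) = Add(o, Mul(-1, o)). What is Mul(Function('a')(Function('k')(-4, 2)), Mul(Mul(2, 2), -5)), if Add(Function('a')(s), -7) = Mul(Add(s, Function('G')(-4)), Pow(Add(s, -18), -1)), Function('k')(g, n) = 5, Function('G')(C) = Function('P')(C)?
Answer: Rational(-1720, 13) ≈ -132.31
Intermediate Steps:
Function('P')(o) = 0
Function('G')(C) = 0
Function('a')(s) = Add(7, Mul(s, Pow(Add(-18, s), -1))) (Function('a')(s) = Add(7, Mul(Add(s, 0), Pow(Add(s, -18), -1))) = Add(7, Mul(s, Pow(Add(-18, s), -1))))
Mul(Function('a')(Function('k')(-4, 2)), Mul(Mul(2, 2), -5)) = Mul(Mul(2, Pow(Add(-18, 5), -1), Add(-63, Mul(4, 5))), Mul(Mul(2, 2), -5)) = Mul(Mul(2, Pow(-13, -1), Add(-63, 20)), Mul(4, -5)) = Mul(Mul(2, Rational(-1, 13), -43), -20) = Mul(Rational(86, 13), -20) = Rational(-1720, 13)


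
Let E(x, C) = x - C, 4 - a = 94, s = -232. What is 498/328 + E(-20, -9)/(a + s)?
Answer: 40991/26404 ≈ 1.5525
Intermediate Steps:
a = -90 (a = 4 - 1*94 = 4 - 94 = -90)
498/328 + E(-20, -9)/(a + s) = 498/328 + (-20 - 1*(-9))/(-90 - 232) = 498*(1/328) + (-20 + 9)/(-322) = 249/164 - 11*(-1/322) = 249/164 + 11/322 = 40991/26404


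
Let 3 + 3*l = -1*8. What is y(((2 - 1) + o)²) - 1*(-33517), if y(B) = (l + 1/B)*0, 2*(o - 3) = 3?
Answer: 33517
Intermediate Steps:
l = -11/3 (l = -1 + (-1*8)/3 = -1 + (⅓)*(-8) = -1 - 8/3 = -11/3 ≈ -3.6667)
o = 9/2 (o = 3 + (½)*3 = 3 + 3/2 = 9/2 ≈ 4.5000)
y(B) = 0 (y(B) = (-11/3 + 1/B)*0 = 0)
y(((2 - 1) + o)²) - 1*(-33517) = 0 - 1*(-33517) = 0 + 33517 = 33517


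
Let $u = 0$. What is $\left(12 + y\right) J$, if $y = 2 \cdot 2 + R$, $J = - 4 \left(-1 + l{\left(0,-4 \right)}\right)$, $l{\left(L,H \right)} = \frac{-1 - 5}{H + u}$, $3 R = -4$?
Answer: $- \frac{88}{3} \approx -29.333$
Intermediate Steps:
$R = - \frac{4}{3}$ ($R = \frac{1}{3} \left(-4\right) = - \frac{4}{3} \approx -1.3333$)
$l{\left(L,H \right)} = - \frac{6}{H}$ ($l{\left(L,H \right)} = \frac{-1 - 5}{H + 0} = - \frac{6}{H}$)
$J = -2$ ($J = - 4 \left(-1 - \frac{6}{-4}\right) = - 4 \left(-1 - - \frac{3}{2}\right) = - 4 \left(-1 + \frac{3}{2}\right) = \left(-4\right) \frac{1}{2} = -2$)
$y = \frac{8}{3}$ ($y = 2 \cdot 2 - \frac{4}{3} = 4 - \frac{4}{3} = \frac{8}{3} \approx 2.6667$)
$\left(12 + y\right) J = \left(12 + \frac{8}{3}\right) \left(-2\right) = \frac{44}{3} \left(-2\right) = - \frac{88}{3}$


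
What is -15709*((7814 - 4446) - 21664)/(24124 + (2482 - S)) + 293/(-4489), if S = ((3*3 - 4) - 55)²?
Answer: 645092397219/54105917 ≈ 11923.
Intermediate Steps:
S = 2500 (S = ((9 - 4) - 55)² = (5 - 55)² = (-50)² = 2500)
-15709*((7814 - 4446) - 21664)/(24124 + (2482 - S)) + 293/(-4489) = -15709*((7814 - 4446) - 21664)/(24124 + (2482 - 1*2500)) + 293/(-4489) = -15709*(3368 - 21664)/(24124 + (2482 - 2500)) + 293*(-1/4489) = -15709*(-18296/(24124 - 18)) - 293/4489 = -15709/(24106*(-1/18296)) - 293/4489 = -15709/(-12053/9148) - 293/4489 = -15709*(-9148/12053) - 293/4489 = 143705932/12053 - 293/4489 = 645092397219/54105917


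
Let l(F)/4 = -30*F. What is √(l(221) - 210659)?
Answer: I*√237179 ≈ 487.01*I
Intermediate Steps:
l(F) = -120*F (l(F) = 4*(-30*F) = -120*F)
√(l(221) - 210659) = √(-120*221 - 210659) = √(-26520 - 210659) = √(-237179) = I*√237179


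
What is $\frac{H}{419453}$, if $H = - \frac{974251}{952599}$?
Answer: $- \frac{974251}{399570508347} \approx -2.4382 \cdot 10^{-6}$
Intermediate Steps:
$H = - \frac{974251}{952599}$ ($H = \left(-974251\right) \frac{1}{952599} = - \frac{974251}{952599} \approx -1.0227$)
$\frac{H}{419453} = - \frac{974251}{952599 \cdot 419453} = \left(- \frac{974251}{952599}\right) \frac{1}{419453} = - \frac{974251}{399570508347}$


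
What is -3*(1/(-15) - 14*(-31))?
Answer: -6509/5 ≈ -1301.8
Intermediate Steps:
-3*(1/(-15) - 14*(-31)) = -3*(-1/15 + 434) = -3*6509/15 = -6509/5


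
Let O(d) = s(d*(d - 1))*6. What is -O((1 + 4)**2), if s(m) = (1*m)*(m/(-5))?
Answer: 432000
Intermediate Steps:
s(m) = -m**2/5 (s(m) = m*(m*(-1/5)) = m*(-m/5) = -m**2/5)
O(d) = -6*d**2*(-1 + d)**2/5 (O(d) = -d**2*(d - 1)**2/5*6 = -d**2*(-1 + d)**2/5*6 = -6*d**2*(-1 + d)**2/5)
-O((1 + 4)**2) = -(-6)*((1 + 4)**2)**2*(-1 + (1 + 4)**2)**2/5 = -(-6)*(5**2)**2*(-1 + 5**2)**2/5 = -(-6)*25**2*(-1 + 25)**2/5 = -(-6)*625*24**2/5 = -(-6)*625*576/5 = -1*(-432000) = 432000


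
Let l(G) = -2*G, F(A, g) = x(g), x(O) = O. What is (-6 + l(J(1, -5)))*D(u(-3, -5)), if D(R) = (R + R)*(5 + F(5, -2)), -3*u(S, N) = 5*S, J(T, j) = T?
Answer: -240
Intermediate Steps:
F(A, g) = g
u(S, N) = -5*S/3
D(R) = 6*R (D(R) = (R + R)*(5 - 2) = (2*R)*3 = 6*R)
(-6 + l(J(1, -5)))*D(u(-3, -5)) = (-6 - 2*1)*(6*(-5/3*(-3))) = (-6 - 2)*(6*5) = -8*30 = -240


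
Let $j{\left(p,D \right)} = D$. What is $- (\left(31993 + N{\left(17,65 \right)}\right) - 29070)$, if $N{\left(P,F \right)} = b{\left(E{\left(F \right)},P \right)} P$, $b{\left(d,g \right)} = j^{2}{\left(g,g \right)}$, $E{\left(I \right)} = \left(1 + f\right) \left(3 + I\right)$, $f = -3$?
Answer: $-7836$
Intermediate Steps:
$E{\left(I \right)} = -6 - 2 I$ ($E{\left(I \right)} = \left(1 - 3\right) \left(3 + I\right) = - 2 \left(3 + I\right) = -6 - 2 I$)
$b{\left(d,g \right)} = g^{2}$
$N{\left(P,F \right)} = P^{3}$ ($N{\left(P,F \right)} = P^{2} P = P^{3}$)
$- (\left(31993 + N{\left(17,65 \right)}\right) - 29070) = - (\left(31993 + 17^{3}\right) - 29070) = - (\left(31993 + 4913\right) - 29070) = - (36906 - 29070) = \left(-1\right) 7836 = -7836$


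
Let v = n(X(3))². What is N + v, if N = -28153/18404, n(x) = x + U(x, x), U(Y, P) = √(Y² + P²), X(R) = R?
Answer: 468755/18404 + 18*√2 ≈ 50.926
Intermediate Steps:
U(Y, P) = √(P² + Y²)
n(x) = x + √2*√(x²) (n(x) = x + √(x² + x²) = x + √(2*x²) = x + √2*√(x²))
v = (3 + 3*√2)² (v = (3 + √2*√(3²))² = (3 + √2*√9)² = (3 + √2*3)² = (3 + 3*√2)² ≈ 52.456)
N = -28153/18404 (N = -28153*1/18404 = -28153/18404 ≈ -1.5297)
N + v = -28153/18404 + (27 + 18*√2) = 468755/18404 + 18*√2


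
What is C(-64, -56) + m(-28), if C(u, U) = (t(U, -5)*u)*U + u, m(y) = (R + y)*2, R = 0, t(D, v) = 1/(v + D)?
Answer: -10904/61 ≈ -178.75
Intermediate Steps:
t(D, v) = 1/(D + v)
m(y) = 2*y (m(y) = (0 + y)*2 = y*2 = 2*y)
C(u, U) = u + U*u/(-5 + U) (C(u, U) = (u/(U - 5))*U + u = (u/(-5 + U))*U + u = U*u/(-5 + U) + u = u + U*u/(-5 + U))
C(-64, -56) + m(-28) = -64*(-5 + 2*(-56))/(-5 - 56) + 2*(-28) = -64*(-5 - 112)/(-61) - 56 = -64*(-1/61)*(-117) - 56 = -7488/61 - 56 = -10904/61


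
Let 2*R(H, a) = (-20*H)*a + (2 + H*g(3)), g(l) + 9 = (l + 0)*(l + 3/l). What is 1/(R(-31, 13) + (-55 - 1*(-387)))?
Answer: 2/8633 ≈ 0.00023167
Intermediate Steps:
g(l) = -9 + l*(l + 3/l) (g(l) = -9 + (l + 0)*(l + 3/l) = -9 + l*(l + 3/l))
R(H, a) = 1 + 3*H/2 - 10*H*a (R(H, a) = ((-20*H)*a + (2 + H*(-6 + 3²)))/2 = (-20*H*a + (2 + H*(-6 + 9)))/2 = (-20*H*a + (2 + H*3))/2 = (-20*H*a + (2 + 3*H))/2 = (2 + 3*H - 20*H*a)/2 = 1 + 3*H/2 - 10*H*a)
1/(R(-31, 13) + (-55 - 1*(-387))) = 1/((1 + (3/2)*(-31) - 10*(-31)*13) + (-55 - 1*(-387))) = 1/((1 - 93/2 + 4030) + (-55 + 387)) = 1/(7969/2 + 332) = 1/(8633/2) = 2/8633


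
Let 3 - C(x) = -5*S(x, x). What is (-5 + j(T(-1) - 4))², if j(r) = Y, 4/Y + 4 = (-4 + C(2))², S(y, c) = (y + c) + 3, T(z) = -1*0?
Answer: 2070721/82944 ≈ 24.965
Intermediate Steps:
T(z) = 0
S(y, c) = 3 + c + y (S(y, c) = (c + y) + 3 = 3 + c + y)
C(x) = 18 + 10*x (C(x) = 3 - (-5)*(3 + x + x) = 3 - (-5)*(3 + 2*x) = 3 - (-15 - 10*x) = 3 + (15 + 10*x) = 18 + 10*x)
Y = 1/288 (Y = 4/(-4 + (-4 + (18 + 10*2))²) = 4/(-4 + (-4 + (18 + 20))²) = 4/(-4 + (-4 + 38)²) = 4/(-4 + 34²) = 4/(-4 + 1156) = 4/1152 = 4*(1/1152) = 1/288 ≈ 0.0034722)
j(r) = 1/288
(-5 + j(T(-1) - 4))² = (-5 + 1/288)² = (-1439/288)² = 2070721/82944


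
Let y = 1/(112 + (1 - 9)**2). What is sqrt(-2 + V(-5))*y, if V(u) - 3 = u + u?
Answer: 3*I/176 ≈ 0.017045*I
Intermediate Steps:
V(u) = 3 + 2*u (V(u) = 3 + (u + u) = 3 + 2*u)
y = 1/176 (y = 1/(112 + (-8)**2) = 1/(112 + 64) = 1/176 ≈ 0.0056818)
sqrt(-2 + V(-5))*y = sqrt(-2 + (3 + 2*(-5)))*(1/176) = sqrt(-2 + (3 - 10))*(1/176) = sqrt(-2 - 7)*(1/176) = sqrt(-9)*(1/176) = (3*I)*(1/176) = 3*I/176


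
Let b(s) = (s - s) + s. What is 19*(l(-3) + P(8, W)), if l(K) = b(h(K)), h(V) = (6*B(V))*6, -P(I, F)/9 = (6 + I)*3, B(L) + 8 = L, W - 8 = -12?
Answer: -14706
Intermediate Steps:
W = -4 (W = 8 - 12 = -4)
B(L) = -8 + L
P(I, F) = -162 - 27*I (P(I, F) = -9*(6 + I)*3 = -9*(18 + 3*I) = -162 - 27*I)
h(V) = -288 + 36*V (h(V) = (6*(-8 + V))*6 = (-48 + 6*V)*6 = -288 + 36*V)
b(s) = s (b(s) = 0 + s = s)
l(K) = -288 + 36*K
19*(l(-3) + P(8, W)) = 19*((-288 + 36*(-3)) + (-162 - 27*8)) = 19*((-288 - 108) + (-162 - 216)) = 19*(-396 - 378) = 19*(-774) = -14706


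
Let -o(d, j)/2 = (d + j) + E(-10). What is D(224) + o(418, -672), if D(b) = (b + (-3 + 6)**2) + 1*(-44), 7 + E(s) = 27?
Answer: 657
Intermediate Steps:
E(s) = 20 (E(s) = -7 + 27 = 20)
D(b) = -35 + b (D(b) = (b + 3**2) - 44 = (b + 9) - 44 = (9 + b) - 44 = -35 + b)
o(d, j) = -40 - 2*d - 2*j (o(d, j) = -2*((d + j) + 20) = -2*(20 + d + j) = -40 - 2*d - 2*j)
D(224) + o(418, -672) = (-35 + 224) + (-40 - 2*418 - 2*(-672)) = 189 + (-40 - 836 + 1344) = 189 + 468 = 657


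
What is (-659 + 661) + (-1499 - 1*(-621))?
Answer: -876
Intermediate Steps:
(-659 + 661) + (-1499 - 1*(-621)) = 2 + (-1499 + 621) = 2 - 878 = -876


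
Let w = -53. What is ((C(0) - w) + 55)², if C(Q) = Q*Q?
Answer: 11664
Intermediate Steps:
C(Q) = Q²
((C(0) - w) + 55)² = ((0² - 1*(-53)) + 55)² = ((0 + 53) + 55)² = (53 + 55)² = 108² = 11664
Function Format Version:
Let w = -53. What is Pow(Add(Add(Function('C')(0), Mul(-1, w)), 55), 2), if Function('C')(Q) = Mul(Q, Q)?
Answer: 11664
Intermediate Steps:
Function('C')(Q) = Pow(Q, 2)
Pow(Add(Add(Function('C')(0), Mul(-1, w)), 55), 2) = Pow(Add(Add(Pow(0, 2), Mul(-1, -53)), 55), 2) = Pow(Add(Add(0, 53), 55), 2) = Pow(Add(53, 55), 2) = Pow(108, 2) = 11664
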